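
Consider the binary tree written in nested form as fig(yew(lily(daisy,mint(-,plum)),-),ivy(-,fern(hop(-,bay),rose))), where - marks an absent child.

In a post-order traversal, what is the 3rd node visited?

mint

Post-order visits the left subtree, then the right subtree, then the node.
At fig: go left to yew.
  At yew: go left to lily.
    At lily: go left to daisy.
      daisy is a leaf — visit daisy.
    At lily: go right to mint.
      At mint: no left child.
      At mint: go right to plum.
        plum is a leaf — visit plum.
      Visit mint.
    Visit lily.
  At yew: no right child.
  Visit yew.
At fig: go right to ivy.
  At ivy: no left child.
  At ivy: go right to fern.
    At fern: go left to hop.
      At hop: no left child.
      At hop: go right to bay.
        bay is a leaf — visit bay.
      Visit hop.
    At fern: go right to rose.
      rose is a leaf — visit rose.
    Visit fern.
  Visit ivy.
Visit fig.
Full post-order sequence: daisy, plum, mint, lily, yew, bay, hop, rose, fern, ivy, fig.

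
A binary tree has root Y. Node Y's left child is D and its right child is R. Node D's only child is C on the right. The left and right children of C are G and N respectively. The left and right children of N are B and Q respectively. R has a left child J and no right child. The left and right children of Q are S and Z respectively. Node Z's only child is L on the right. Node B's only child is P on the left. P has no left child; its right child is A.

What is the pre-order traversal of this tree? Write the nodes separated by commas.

Pre-order visits the node, then its left subtree, then its right subtree.
Visit Y.
At Y: go left to D.
  Visit D.
  At D: no left child.
  At D: go right to C.
    Visit C.
    At C: go left to G.
      G is a leaf — visit G.
    At C: go right to N.
      Visit N.
      At N: go left to B.
        Visit B.
        At B: go left to P.
          Visit P.
          At P: no left child.
          At P: go right to A.
            A is a leaf — visit A.
        At B: no right child.
      At N: go right to Q.
        Visit Q.
        At Q: go left to S.
          S is a leaf — visit S.
        At Q: go right to Z.
          Visit Z.
          At Z: no left child.
          At Z: go right to L.
            L is a leaf — visit L.
At Y: go right to R.
  Visit R.
  At R: go left to J.
    J is a leaf — visit J.
  At R: no right child.

Y, D, C, G, N, B, P, A, Q, S, Z, L, R, J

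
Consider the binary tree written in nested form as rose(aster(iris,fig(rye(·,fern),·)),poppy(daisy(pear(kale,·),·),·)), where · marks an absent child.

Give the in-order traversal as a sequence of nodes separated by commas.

In-order visits the left subtree, then the node, then the right subtree.
At rose: go left to aster.
  At aster: go left to iris.
    iris is a leaf — visit iris.
  Visit aster.
  At aster: go right to fig.
    At fig: go left to rye.
      At rye: no left child.
      Visit rye.
      At rye: go right to fern.
        fern is a leaf — visit fern.
    Visit fig.
    At fig: no right child.
Visit rose.
At rose: go right to poppy.
  At poppy: go left to daisy.
    At daisy: go left to pear.
      At pear: go left to kale.
        kale is a leaf — visit kale.
      Visit pear.
      At pear: no right child.
    Visit daisy.
    At daisy: no right child.
  Visit poppy.
  At poppy: no right child.

iris, aster, rye, fern, fig, rose, kale, pear, daisy, poppy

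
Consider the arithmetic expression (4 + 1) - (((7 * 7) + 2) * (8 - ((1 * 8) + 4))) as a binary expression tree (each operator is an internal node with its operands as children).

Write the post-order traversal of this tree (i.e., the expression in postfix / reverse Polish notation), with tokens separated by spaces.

Post-order on an expression tree gives postfix notation: for each operator, emit left operand, right operand, then the operator.

4 1 + 7 7 * 2 + 8 1 8 * 4 + - * -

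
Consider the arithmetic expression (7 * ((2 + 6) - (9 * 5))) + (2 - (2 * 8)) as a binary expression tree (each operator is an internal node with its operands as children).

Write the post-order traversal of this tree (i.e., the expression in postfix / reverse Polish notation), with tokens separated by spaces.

7 2 6 + 9 5 * - * 2 2 8 * - +

Post-order on an expression tree gives postfix notation: for each operator, emit left operand, right operand, then the operator.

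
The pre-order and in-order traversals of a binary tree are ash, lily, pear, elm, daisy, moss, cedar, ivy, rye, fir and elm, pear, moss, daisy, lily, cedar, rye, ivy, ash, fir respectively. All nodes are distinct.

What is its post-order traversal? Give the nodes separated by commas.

elm, moss, daisy, pear, rye, ivy, cedar, lily, fir, ash

The first element of pre-order is the root; it splits in-order into left and right subtrees.
Root ash: left subtree has 8 nodes {elm, pear, moss, daisy, lily, cedar, rye, ivy}, right has 1 {fir}.
  Root lily: left subtree has 4 nodes {elm, pear, moss, daisy}, right has 3 {cedar, rye, ivy}.
    Root pear: left subtree has 1 node {elm}, right has 2 {moss, daisy}.
      Root daisy: left subtree has 1 node {moss}, right has 0 { }.
    Root cedar: left subtree has 0 nodes { }, right has 2 {rye, ivy}.
      Root ivy: left subtree has 1 node {rye}, right has 0 { }.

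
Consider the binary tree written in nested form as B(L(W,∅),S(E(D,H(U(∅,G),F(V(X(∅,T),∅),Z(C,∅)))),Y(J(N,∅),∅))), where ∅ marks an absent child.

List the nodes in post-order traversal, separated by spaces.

W L D G U T X V C Z F H E N J Y S B

Post-order visits the left subtree, then the right subtree, then the node.
At B: go left to L.
  At L: go left to W.
    W is a leaf — visit W.
  At L: no right child.
  Visit L.
At B: go right to S.
  At S: go left to E.
    At E: go left to D.
      D is a leaf — visit D.
    At E: go right to H.
      At H: go left to U.
        At U: no left child.
        At U: go right to G.
          G is a leaf — visit G.
        Visit U.
      At H: go right to F.
        At F: go left to V.
          At V: go left to X.
            At X: no left child.
            At X: go right to T.
              T is a leaf — visit T.
            Visit X.
          At V: no right child.
          Visit V.
        At F: go right to Z.
          At Z: go left to C.
            C is a leaf — visit C.
          At Z: no right child.
          Visit Z.
        Visit F.
      Visit H.
    Visit E.
  At S: go right to Y.
    At Y: go left to J.
      At J: go left to N.
        N is a leaf — visit N.
      At J: no right child.
      Visit J.
    At Y: no right child.
    Visit Y.
  Visit S.
Visit B.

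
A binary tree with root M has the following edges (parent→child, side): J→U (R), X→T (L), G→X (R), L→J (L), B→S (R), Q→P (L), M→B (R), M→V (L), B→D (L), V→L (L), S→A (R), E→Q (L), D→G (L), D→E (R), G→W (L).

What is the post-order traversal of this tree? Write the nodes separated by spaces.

U J L V W T X G P Q E D A S B M

Post-order visits the left subtree, then the right subtree, then the node.
At M: go left to V.
  At V: go left to L.
    At L: go left to J.
      At J: no left child.
      At J: go right to U.
        U is a leaf — visit U.
      Visit J.
    At L: no right child.
    Visit L.
  At V: no right child.
  Visit V.
At M: go right to B.
  At B: go left to D.
    At D: go left to G.
      At G: go left to W.
        W is a leaf — visit W.
      At G: go right to X.
        At X: go left to T.
          T is a leaf — visit T.
        At X: no right child.
        Visit X.
      Visit G.
    At D: go right to E.
      At E: go left to Q.
        At Q: go left to P.
          P is a leaf — visit P.
        At Q: no right child.
        Visit Q.
      At E: no right child.
      Visit E.
    Visit D.
  At B: go right to S.
    At S: no left child.
    At S: go right to A.
      A is a leaf — visit A.
    Visit S.
  Visit B.
Visit M.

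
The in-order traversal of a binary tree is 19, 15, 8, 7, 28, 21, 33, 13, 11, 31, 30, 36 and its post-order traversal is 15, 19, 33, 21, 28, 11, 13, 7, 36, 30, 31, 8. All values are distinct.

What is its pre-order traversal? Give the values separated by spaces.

8 19 15 31 7 13 28 21 33 11 30 36

The last element of post-order is the root; it splits in-order into left and right subtrees.
Root 8: left subtree has 2 nodes {19, 15}, right has 9 {7, 28, 21, 33, 13, 11, 31, 30, 36}.
  Root 19: left subtree has 0 nodes { }, right has 1 {15}.
  Root 31: left subtree has 6 nodes {7, 28, 21, 33, 13, 11}, right has 2 {30, 36}.
    Root 7: left subtree has 0 nodes { }, right has 5 {28, 21, 33, 13, 11}.
      Root 13: left subtree has 3 nodes {28, 21, 33}, right has 1 {11}.
        Root 28: left subtree has 0 nodes { }, right has 2 {21, 33}.
          Root 21: left subtree has 0 nodes { }, right has 1 {33}.
    Root 30: left subtree has 0 nodes { }, right has 1 {36}.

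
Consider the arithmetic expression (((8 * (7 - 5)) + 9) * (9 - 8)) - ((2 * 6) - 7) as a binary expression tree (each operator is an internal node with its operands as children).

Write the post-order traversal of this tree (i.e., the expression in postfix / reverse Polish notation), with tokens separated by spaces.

Post-order on an expression tree gives postfix notation: for each operator, emit left operand, right operand, then the operator.

8 7 5 - * 9 + 9 8 - * 2 6 * 7 - -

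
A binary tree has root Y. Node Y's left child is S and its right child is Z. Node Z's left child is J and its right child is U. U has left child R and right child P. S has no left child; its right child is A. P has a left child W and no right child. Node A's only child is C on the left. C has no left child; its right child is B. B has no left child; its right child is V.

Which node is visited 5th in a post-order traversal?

S

Post-order visits the left subtree, then the right subtree, then the node.
At Y: go left to S.
  At S: no left child.
  At S: go right to A.
    At A: go left to C.
      At C: no left child.
      At C: go right to B.
        At B: no left child.
        At B: go right to V.
          V is a leaf — visit V.
        Visit B.
      Visit C.
    At A: no right child.
    Visit A.
  Visit S.
At Y: go right to Z.
  At Z: go left to J.
    J is a leaf — visit J.
  At Z: go right to U.
    At U: go left to R.
      R is a leaf — visit R.
    At U: go right to P.
      At P: go left to W.
        W is a leaf — visit W.
      At P: no right child.
      Visit P.
    Visit U.
  Visit Z.
Visit Y.
Full post-order sequence: V, B, C, A, S, J, R, W, P, U, Z, Y.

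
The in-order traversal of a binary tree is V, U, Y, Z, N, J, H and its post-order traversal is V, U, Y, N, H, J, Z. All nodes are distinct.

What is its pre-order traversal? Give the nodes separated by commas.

The last element of post-order is the root; it splits in-order into left and right subtrees.
Root Z: left subtree has 3 nodes {V, U, Y}, right has 3 {N, J, H}.
  Root Y: left subtree has 2 nodes {V, U}, right has 0 { }.
    Root U: left subtree has 1 node {V}, right has 0 { }.
  Root J: left subtree has 1 node {N}, right has 1 {H}.

Z, Y, U, V, J, N, H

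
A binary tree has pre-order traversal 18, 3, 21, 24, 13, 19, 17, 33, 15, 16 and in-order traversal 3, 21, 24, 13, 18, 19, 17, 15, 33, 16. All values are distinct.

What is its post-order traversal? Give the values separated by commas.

13, 24, 21, 3, 15, 16, 33, 17, 19, 18

The first element of pre-order is the root; it splits in-order into left and right subtrees.
Root 18: left subtree has 4 nodes {3, 21, 24, 13}, right has 5 {19, 17, 15, 33, 16}.
  Root 3: left subtree has 0 nodes { }, right has 3 {21, 24, 13}.
    Root 21: left subtree has 0 nodes { }, right has 2 {24, 13}.
      Root 24: left subtree has 0 nodes { }, right has 1 {13}.
  Root 19: left subtree has 0 nodes { }, right has 4 {17, 15, 33, 16}.
    Root 17: left subtree has 0 nodes { }, right has 3 {15, 33, 16}.
      Root 33: left subtree has 1 node {15}, right has 1 {16}.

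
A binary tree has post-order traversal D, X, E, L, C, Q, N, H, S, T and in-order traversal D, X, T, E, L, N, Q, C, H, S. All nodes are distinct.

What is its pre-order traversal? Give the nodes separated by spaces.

The last element of post-order is the root; it splits in-order into left and right subtrees.
Root T: left subtree has 2 nodes {D, X}, right has 7 {E, L, N, Q, C, H, S}.
  Root X: left subtree has 1 node {D}, right has 0 { }.
  Root S: left subtree has 6 nodes {E, L, N, Q, C, H}, right has 0 { }.
    Root H: left subtree has 5 nodes {E, L, N, Q, C}, right has 0 { }.
      Root N: left subtree has 2 nodes {E, L}, right has 2 {Q, C}.
        Root L: left subtree has 1 node {E}, right has 0 { }.
        Root Q: left subtree has 0 nodes { }, right has 1 {C}.

T X D S H N L E Q C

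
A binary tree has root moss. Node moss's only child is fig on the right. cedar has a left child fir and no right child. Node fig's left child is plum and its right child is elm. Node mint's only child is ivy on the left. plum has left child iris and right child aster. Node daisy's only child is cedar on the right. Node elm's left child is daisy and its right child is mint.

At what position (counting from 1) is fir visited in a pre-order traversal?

9

Pre-order visits the node, then its left subtree, then its right subtree.
Visit moss.
At moss: no left child.
At moss: go right to fig.
  Visit fig.
  At fig: go left to plum.
    Visit plum.
    At plum: go left to iris.
      iris is a leaf — visit iris.
    At plum: go right to aster.
      aster is a leaf — visit aster.
  At fig: go right to elm.
    Visit elm.
    At elm: go left to daisy.
      Visit daisy.
      At daisy: no left child.
      At daisy: go right to cedar.
        Visit cedar.
        At cedar: go left to fir.
          fir is a leaf — visit fir.
        At cedar: no right child.
    At elm: go right to mint.
      Visit mint.
      At mint: go left to ivy.
        ivy is a leaf — visit ivy.
      At mint: no right child.
Full pre-order sequence: moss, fig, plum, iris, aster, elm, daisy, cedar, fir, mint, ivy.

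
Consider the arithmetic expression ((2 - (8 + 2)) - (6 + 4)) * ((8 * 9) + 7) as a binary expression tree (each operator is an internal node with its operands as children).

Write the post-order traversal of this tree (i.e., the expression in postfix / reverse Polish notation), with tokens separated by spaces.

Post-order on an expression tree gives postfix notation: for each operator, emit left operand, right operand, then the operator.

2 8 2 + - 6 4 + - 8 9 * 7 + *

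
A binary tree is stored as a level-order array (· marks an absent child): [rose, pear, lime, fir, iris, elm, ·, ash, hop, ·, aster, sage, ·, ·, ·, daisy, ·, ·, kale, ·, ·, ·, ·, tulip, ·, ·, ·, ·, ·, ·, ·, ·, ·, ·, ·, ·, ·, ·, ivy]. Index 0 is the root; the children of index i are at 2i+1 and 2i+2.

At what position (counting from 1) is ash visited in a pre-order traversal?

4

Pre-order visits the node, then its left subtree, then its right subtree.
Visit rose.
At rose: go left to pear.
  Visit pear.
  At pear: go left to fir.
    Visit fir.
    At fir: go left to ash.
      Visit ash.
      At ash: go left to daisy.
        daisy is a leaf — visit daisy.
      At ash: no right child.
    At fir: go right to hop.
      Visit hop.
      At hop: no left child.
      At hop: go right to kale.
        Visit kale.
        At kale: no left child.
        At kale: go right to ivy.
          ivy is a leaf — visit ivy.
  At pear: go right to iris.
    Visit iris.
    At iris: no left child.
    At iris: go right to aster.
      aster is a leaf — visit aster.
At rose: go right to lime.
  Visit lime.
  At lime: go left to elm.
    Visit elm.
    At elm: go left to sage.
      Visit sage.
      At sage: go left to tulip.
        tulip is a leaf — visit tulip.
      At sage: no right child.
    At elm: no right child.
  At lime: no right child.
Full pre-order sequence: rose, pear, fir, ash, daisy, hop, kale, ivy, iris, aster, lime, elm, sage, tulip.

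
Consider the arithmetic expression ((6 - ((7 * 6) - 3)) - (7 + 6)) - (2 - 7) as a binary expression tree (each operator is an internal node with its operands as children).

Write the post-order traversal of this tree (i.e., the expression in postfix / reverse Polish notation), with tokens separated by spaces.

Post-order on an expression tree gives postfix notation: for each operator, emit left operand, right operand, then the operator.

6 7 6 * 3 - - 7 6 + - 2 7 - -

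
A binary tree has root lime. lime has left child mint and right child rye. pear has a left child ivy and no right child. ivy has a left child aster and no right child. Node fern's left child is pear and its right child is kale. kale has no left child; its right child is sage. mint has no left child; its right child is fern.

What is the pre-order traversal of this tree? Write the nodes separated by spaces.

Pre-order visits the node, then its left subtree, then its right subtree.
Visit lime.
At lime: go left to mint.
  Visit mint.
  At mint: no left child.
  At mint: go right to fern.
    Visit fern.
    At fern: go left to pear.
      Visit pear.
      At pear: go left to ivy.
        Visit ivy.
        At ivy: go left to aster.
          aster is a leaf — visit aster.
        At ivy: no right child.
      At pear: no right child.
    At fern: go right to kale.
      Visit kale.
      At kale: no left child.
      At kale: go right to sage.
        sage is a leaf — visit sage.
At lime: go right to rye.
  rye is a leaf — visit rye.

lime mint fern pear ivy aster kale sage rye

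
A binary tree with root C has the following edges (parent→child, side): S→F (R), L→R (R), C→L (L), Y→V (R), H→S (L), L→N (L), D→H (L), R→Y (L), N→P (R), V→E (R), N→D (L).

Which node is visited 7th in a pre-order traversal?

F

Pre-order visits the node, then its left subtree, then its right subtree.
Visit C.
At C: go left to L.
  Visit L.
  At L: go left to N.
    Visit N.
    At N: go left to D.
      Visit D.
      At D: go left to H.
        Visit H.
        At H: go left to S.
          Visit S.
          At S: no left child.
          At S: go right to F.
            F is a leaf — visit F.
        At H: no right child.
      At D: no right child.
    At N: go right to P.
      P is a leaf — visit P.
  At L: go right to R.
    Visit R.
    At R: go left to Y.
      Visit Y.
      At Y: no left child.
      At Y: go right to V.
        Visit V.
        At V: no left child.
        At V: go right to E.
          E is a leaf — visit E.
    At R: no right child.
At C: no right child.
Full pre-order sequence: C, L, N, D, H, S, F, P, R, Y, V, E.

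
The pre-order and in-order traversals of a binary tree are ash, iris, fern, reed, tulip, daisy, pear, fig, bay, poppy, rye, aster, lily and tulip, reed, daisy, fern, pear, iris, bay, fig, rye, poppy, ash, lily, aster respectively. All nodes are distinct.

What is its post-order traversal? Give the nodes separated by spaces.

tulip daisy reed pear fern bay rye poppy fig iris lily aster ash

The first element of pre-order is the root; it splits in-order into left and right subtrees.
Root ash: left subtree has 10 nodes {tulip, reed, daisy, fern, pear, iris, bay, fig, rye, poppy}, right has 2 {lily, aster}.
  Root iris: left subtree has 5 nodes {tulip, reed, daisy, fern, pear}, right has 4 {bay, fig, rye, poppy}.
    Root fern: left subtree has 3 nodes {tulip, reed, daisy}, right has 1 {pear}.
      Root reed: left subtree has 1 node {tulip}, right has 1 {daisy}.
    Root fig: left subtree has 1 node {bay}, right has 2 {rye, poppy}.
      Root poppy: left subtree has 1 node {rye}, right has 0 { }.
  Root aster: left subtree has 1 node {lily}, right has 0 { }.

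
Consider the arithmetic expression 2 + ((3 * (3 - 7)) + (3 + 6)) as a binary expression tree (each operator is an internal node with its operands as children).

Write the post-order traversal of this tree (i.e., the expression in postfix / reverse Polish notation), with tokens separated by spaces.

Post-order on an expression tree gives postfix notation: for each operator, emit left operand, right operand, then the operator.

2 3 3 7 - * 3 6 + + +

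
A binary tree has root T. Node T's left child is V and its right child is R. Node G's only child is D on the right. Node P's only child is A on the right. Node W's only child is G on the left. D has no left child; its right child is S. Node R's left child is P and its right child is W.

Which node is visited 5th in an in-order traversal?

In-order visits the left subtree, then the node, then the right subtree.
At T: go left to V.
  V is a leaf — visit V.
Visit T.
At T: go right to R.
  At R: go left to P.
    At P: no left child.
    Visit P.
    At P: go right to A.
      A is a leaf — visit A.
  Visit R.
  At R: go right to W.
    At W: go left to G.
      At G: no left child.
      Visit G.
      At G: go right to D.
        At D: no left child.
        Visit D.
        At D: go right to S.
          S is a leaf — visit S.
    Visit W.
    At W: no right child.
Full in-order sequence: V, T, P, A, R, G, D, S, W.

R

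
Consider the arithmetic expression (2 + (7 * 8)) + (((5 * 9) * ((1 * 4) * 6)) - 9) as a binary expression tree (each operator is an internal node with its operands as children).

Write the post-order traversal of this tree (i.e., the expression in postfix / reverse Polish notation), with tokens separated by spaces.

Post-order on an expression tree gives postfix notation: for each operator, emit left operand, right operand, then the operator.

2 7 8 * + 5 9 * 1 4 * 6 * * 9 - +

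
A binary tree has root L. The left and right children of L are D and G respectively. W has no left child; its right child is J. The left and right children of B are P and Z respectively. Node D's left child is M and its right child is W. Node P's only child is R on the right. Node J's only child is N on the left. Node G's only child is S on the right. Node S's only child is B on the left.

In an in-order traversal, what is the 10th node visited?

B

In-order visits the left subtree, then the node, then the right subtree.
At L: go left to D.
  At D: go left to M.
    M is a leaf — visit M.
  Visit D.
  At D: go right to W.
    At W: no left child.
    Visit W.
    At W: go right to J.
      At J: go left to N.
        N is a leaf — visit N.
      Visit J.
      At J: no right child.
Visit L.
At L: go right to G.
  At G: no left child.
  Visit G.
  At G: go right to S.
    At S: go left to B.
      At B: go left to P.
        At P: no left child.
        Visit P.
        At P: go right to R.
          R is a leaf — visit R.
      Visit B.
      At B: go right to Z.
        Z is a leaf — visit Z.
    Visit S.
    At S: no right child.
Full in-order sequence: M, D, W, N, J, L, G, P, R, B, Z, S.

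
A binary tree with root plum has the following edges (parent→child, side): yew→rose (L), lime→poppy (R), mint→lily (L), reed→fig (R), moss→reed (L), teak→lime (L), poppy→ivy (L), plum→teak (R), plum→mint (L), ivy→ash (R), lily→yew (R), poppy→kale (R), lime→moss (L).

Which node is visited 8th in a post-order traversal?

Post-order visits the left subtree, then the right subtree, then the node.
At plum: go left to mint.
  At mint: go left to lily.
    At lily: no left child.
    At lily: go right to yew.
      At yew: go left to rose.
        rose is a leaf — visit rose.
      At yew: no right child.
      Visit yew.
    Visit lily.
  At mint: no right child.
  Visit mint.
At plum: go right to teak.
  At teak: go left to lime.
    At lime: go left to moss.
      At moss: go left to reed.
        At reed: no left child.
        At reed: go right to fig.
          fig is a leaf — visit fig.
        Visit reed.
      At moss: no right child.
      Visit moss.
    At lime: go right to poppy.
      At poppy: go left to ivy.
        At ivy: no left child.
        At ivy: go right to ash.
          ash is a leaf — visit ash.
        Visit ivy.
      At poppy: go right to kale.
        kale is a leaf — visit kale.
      Visit poppy.
    Visit lime.
  At teak: no right child.
  Visit teak.
Visit plum.
Full post-order sequence: rose, yew, lily, mint, fig, reed, moss, ash, ivy, kale, poppy, lime, teak, plum.

ash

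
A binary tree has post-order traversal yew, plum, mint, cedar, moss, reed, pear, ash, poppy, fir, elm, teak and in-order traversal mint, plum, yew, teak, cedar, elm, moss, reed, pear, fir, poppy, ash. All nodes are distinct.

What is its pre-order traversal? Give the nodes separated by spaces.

teak mint plum yew elm cedar fir pear reed moss poppy ash

The last element of post-order is the root; it splits in-order into left and right subtrees.
Root teak: left subtree has 3 nodes {mint, plum, yew}, right has 8 {cedar, elm, moss, reed, pear, fir, poppy, ash}.
  Root mint: left subtree has 0 nodes { }, right has 2 {plum, yew}.
    Root plum: left subtree has 0 nodes { }, right has 1 {yew}.
  Root elm: left subtree has 1 node {cedar}, right has 6 {moss, reed, pear, fir, poppy, ash}.
    Root fir: left subtree has 3 nodes {moss, reed, pear}, right has 2 {poppy, ash}.
      Root pear: left subtree has 2 nodes {moss, reed}, right has 0 { }.
        Root reed: left subtree has 1 node {moss}, right has 0 { }.
      Root poppy: left subtree has 0 nodes { }, right has 1 {ash}.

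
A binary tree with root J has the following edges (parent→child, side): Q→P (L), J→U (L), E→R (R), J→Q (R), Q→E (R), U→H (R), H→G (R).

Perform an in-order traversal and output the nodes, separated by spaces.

In-order visits the left subtree, then the node, then the right subtree.
At J: go left to U.
  At U: no left child.
  Visit U.
  At U: go right to H.
    At H: no left child.
    Visit H.
    At H: go right to G.
      G is a leaf — visit G.
Visit J.
At J: go right to Q.
  At Q: go left to P.
    P is a leaf — visit P.
  Visit Q.
  At Q: go right to E.
    At E: no left child.
    Visit E.
    At E: go right to R.
      R is a leaf — visit R.

U H G J P Q E R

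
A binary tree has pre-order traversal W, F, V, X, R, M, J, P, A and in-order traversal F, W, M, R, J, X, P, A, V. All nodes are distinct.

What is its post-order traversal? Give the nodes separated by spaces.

The first element of pre-order is the root; it splits in-order into left and right subtrees.
Root W: left subtree has 1 node {F}, right has 7 {M, R, J, X, P, A, V}.
  Root V: left subtree has 6 nodes {M, R, J, X, P, A}, right has 0 { }.
    Root X: left subtree has 3 nodes {M, R, J}, right has 2 {P, A}.
      Root R: left subtree has 1 node {M}, right has 1 {J}.
      Root P: left subtree has 0 nodes { }, right has 1 {A}.

F M J R A P X V W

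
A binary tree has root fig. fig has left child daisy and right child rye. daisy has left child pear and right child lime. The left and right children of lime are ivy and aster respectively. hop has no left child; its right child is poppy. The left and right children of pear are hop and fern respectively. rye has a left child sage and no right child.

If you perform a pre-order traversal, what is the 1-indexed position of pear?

Pre-order visits the node, then its left subtree, then its right subtree.
Visit fig.
At fig: go left to daisy.
  Visit daisy.
  At daisy: go left to pear.
    Visit pear.
    At pear: go left to hop.
      Visit hop.
      At hop: no left child.
      At hop: go right to poppy.
        poppy is a leaf — visit poppy.
    At pear: go right to fern.
      fern is a leaf — visit fern.
  At daisy: go right to lime.
    Visit lime.
    At lime: go left to ivy.
      ivy is a leaf — visit ivy.
    At lime: go right to aster.
      aster is a leaf — visit aster.
At fig: go right to rye.
  Visit rye.
  At rye: go left to sage.
    sage is a leaf — visit sage.
  At rye: no right child.
Full pre-order sequence: fig, daisy, pear, hop, poppy, fern, lime, ivy, aster, rye, sage.

3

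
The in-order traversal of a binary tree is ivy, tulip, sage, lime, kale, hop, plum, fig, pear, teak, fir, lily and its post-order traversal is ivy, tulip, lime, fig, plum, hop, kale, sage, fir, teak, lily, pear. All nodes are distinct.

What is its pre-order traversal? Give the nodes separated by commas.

The last element of post-order is the root; it splits in-order into left and right subtrees.
Root pear: left subtree has 8 nodes {ivy, tulip, sage, lime, kale, hop, plum, fig}, right has 3 {teak, fir, lily}.
  Root sage: left subtree has 2 nodes {ivy, tulip}, right has 5 {lime, kale, hop, plum, fig}.
    Root tulip: left subtree has 1 node {ivy}, right has 0 { }.
    Root kale: left subtree has 1 node {lime}, right has 3 {hop, plum, fig}.
      Root hop: left subtree has 0 nodes { }, right has 2 {plum, fig}.
        Root plum: left subtree has 0 nodes { }, right has 1 {fig}.
  Root lily: left subtree has 2 nodes {teak, fir}, right has 0 { }.
    Root teak: left subtree has 0 nodes { }, right has 1 {fir}.

pear, sage, tulip, ivy, kale, lime, hop, plum, fig, lily, teak, fir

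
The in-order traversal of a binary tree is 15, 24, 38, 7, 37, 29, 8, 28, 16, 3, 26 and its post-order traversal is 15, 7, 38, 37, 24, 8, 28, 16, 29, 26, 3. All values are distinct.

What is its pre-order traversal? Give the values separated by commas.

The last element of post-order is the root; it splits in-order into left and right subtrees.
Root 3: left subtree has 9 nodes {15, 24, 38, 7, 37, 29, 8, 28, 16}, right has 1 {26}.
  Root 29: left subtree has 5 nodes {15, 24, 38, 7, 37}, right has 3 {8, 28, 16}.
    Root 24: left subtree has 1 node {15}, right has 3 {38, 7, 37}.
      Root 37: left subtree has 2 nodes {38, 7}, right has 0 { }.
        Root 38: left subtree has 0 nodes { }, right has 1 {7}.
    Root 16: left subtree has 2 nodes {8, 28}, right has 0 { }.
      Root 28: left subtree has 1 node {8}, right has 0 { }.

3, 29, 24, 15, 37, 38, 7, 16, 28, 8, 26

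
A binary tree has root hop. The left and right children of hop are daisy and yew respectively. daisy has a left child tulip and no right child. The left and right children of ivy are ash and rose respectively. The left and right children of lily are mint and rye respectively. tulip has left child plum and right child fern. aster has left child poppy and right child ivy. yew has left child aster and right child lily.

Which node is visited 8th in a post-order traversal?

ivy

Post-order visits the left subtree, then the right subtree, then the node.
At hop: go left to daisy.
  At daisy: go left to tulip.
    At tulip: go left to plum.
      plum is a leaf — visit plum.
    At tulip: go right to fern.
      fern is a leaf — visit fern.
    Visit tulip.
  At daisy: no right child.
  Visit daisy.
At hop: go right to yew.
  At yew: go left to aster.
    At aster: go left to poppy.
      poppy is a leaf — visit poppy.
    At aster: go right to ivy.
      At ivy: go left to ash.
        ash is a leaf — visit ash.
      At ivy: go right to rose.
        rose is a leaf — visit rose.
      Visit ivy.
    Visit aster.
  At yew: go right to lily.
    At lily: go left to mint.
      mint is a leaf — visit mint.
    At lily: go right to rye.
      rye is a leaf — visit rye.
    Visit lily.
  Visit yew.
Visit hop.
Full post-order sequence: plum, fern, tulip, daisy, poppy, ash, rose, ivy, aster, mint, rye, lily, yew, hop.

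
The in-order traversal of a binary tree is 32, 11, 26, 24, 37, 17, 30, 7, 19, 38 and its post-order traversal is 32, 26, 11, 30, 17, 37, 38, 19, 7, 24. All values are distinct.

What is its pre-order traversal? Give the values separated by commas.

The last element of post-order is the root; it splits in-order into left and right subtrees.
Root 24: left subtree has 3 nodes {32, 11, 26}, right has 6 {37, 17, 30, 7, 19, 38}.
  Root 11: left subtree has 1 node {32}, right has 1 {26}.
  Root 7: left subtree has 3 nodes {37, 17, 30}, right has 2 {19, 38}.
    Root 37: left subtree has 0 nodes { }, right has 2 {17, 30}.
      Root 17: left subtree has 0 nodes { }, right has 1 {30}.
    Root 19: left subtree has 0 nodes { }, right has 1 {38}.

24, 11, 32, 26, 7, 37, 17, 30, 19, 38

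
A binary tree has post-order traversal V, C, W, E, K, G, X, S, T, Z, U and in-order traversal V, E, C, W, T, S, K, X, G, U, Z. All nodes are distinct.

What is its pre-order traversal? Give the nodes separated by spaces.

U T E V W C S X K G Z

The last element of post-order is the root; it splits in-order into left and right subtrees.
Root U: left subtree has 9 nodes {V, E, C, W, T, S, K, X, G}, right has 1 {Z}.
  Root T: left subtree has 4 nodes {V, E, C, W}, right has 4 {S, K, X, G}.
    Root E: left subtree has 1 node {V}, right has 2 {C, W}.
      Root W: left subtree has 1 node {C}, right has 0 { }.
    Root S: left subtree has 0 nodes { }, right has 3 {K, X, G}.
      Root X: left subtree has 1 node {K}, right has 1 {G}.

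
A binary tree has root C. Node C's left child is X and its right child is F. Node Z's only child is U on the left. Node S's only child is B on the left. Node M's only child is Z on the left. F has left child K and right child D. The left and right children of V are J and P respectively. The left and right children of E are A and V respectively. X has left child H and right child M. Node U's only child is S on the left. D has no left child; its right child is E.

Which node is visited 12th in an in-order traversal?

A

In-order visits the left subtree, then the node, then the right subtree.
At C: go left to X.
  At X: go left to H.
    H is a leaf — visit H.
  Visit X.
  At X: go right to M.
    At M: go left to Z.
      At Z: go left to U.
        At U: go left to S.
          At S: go left to B.
            B is a leaf — visit B.
          Visit S.
          At S: no right child.
        Visit U.
        At U: no right child.
      Visit Z.
      At Z: no right child.
    Visit M.
    At M: no right child.
Visit C.
At C: go right to F.
  At F: go left to K.
    K is a leaf — visit K.
  Visit F.
  At F: go right to D.
    At D: no left child.
    Visit D.
    At D: go right to E.
      At E: go left to A.
        A is a leaf — visit A.
      Visit E.
      At E: go right to V.
        At V: go left to J.
          J is a leaf — visit J.
        Visit V.
        At V: go right to P.
          P is a leaf — visit P.
Full in-order sequence: H, X, B, S, U, Z, M, C, K, F, D, A, E, J, V, P.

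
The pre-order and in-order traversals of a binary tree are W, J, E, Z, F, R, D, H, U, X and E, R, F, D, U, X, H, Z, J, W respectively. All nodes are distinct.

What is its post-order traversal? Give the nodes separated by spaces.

The first element of pre-order is the root; it splits in-order into left and right subtrees.
Root W: left subtree has 9 nodes {E, R, F, D, U, X, H, Z, J}, right has 0 { }.
  Root J: left subtree has 8 nodes {E, R, F, D, U, X, H, Z}, right has 0 { }.
    Root E: left subtree has 0 nodes { }, right has 7 {R, F, D, U, X, H, Z}.
      Root Z: left subtree has 6 nodes {R, F, D, U, X, H}, right has 0 { }.
        Root F: left subtree has 1 node {R}, right has 4 {D, U, X, H}.
          Root D: left subtree has 0 nodes { }, right has 3 {U, X, H}.
            Root H: left subtree has 2 nodes {U, X}, right has 0 { }.
              Root U: left subtree has 0 nodes { }, right has 1 {X}.

R X U H D F Z E J W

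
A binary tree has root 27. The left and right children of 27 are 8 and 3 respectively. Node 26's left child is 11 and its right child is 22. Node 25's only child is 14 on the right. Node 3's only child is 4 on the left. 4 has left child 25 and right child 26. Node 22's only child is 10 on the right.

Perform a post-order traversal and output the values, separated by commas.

8, 14, 25, 11, 10, 22, 26, 4, 3, 27

Post-order visits the left subtree, then the right subtree, then the node.
At 27: go left to 8.
  8 is a leaf — visit 8.
At 27: go right to 3.
  At 3: go left to 4.
    At 4: go left to 25.
      At 25: no left child.
      At 25: go right to 14.
        14 is a leaf — visit 14.
      Visit 25.
    At 4: go right to 26.
      At 26: go left to 11.
        11 is a leaf — visit 11.
      At 26: go right to 22.
        At 22: no left child.
        At 22: go right to 10.
          10 is a leaf — visit 10.
        Visit 22.
      Visit 26.
    Visit 4.
  At 3: no right child.
  Visit 3.
Visit 27.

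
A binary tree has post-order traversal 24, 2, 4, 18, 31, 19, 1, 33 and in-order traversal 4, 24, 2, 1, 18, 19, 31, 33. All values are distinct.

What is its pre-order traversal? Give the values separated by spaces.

33 1 4 2 24 19 18 31

The last element of post-order is the root; it splits in-order into left and right subtrees.
Root 33: left subtree has 7 nodes {4, 24, 2, 1, 18, 19, 31}, right has 0 { }.
  Root 1: left subtree has 3 nodes {4, 24, 2}, right has 3 {18, 19, 31}.
    Root 4: left subtree has 0 nodes { }, right has 2 {24, 2}.
      Root 2: left subtree has 1 node {24}, right has 0 { }.
    Root 19: left subtree has 1 node {18}, right has 1 {31}.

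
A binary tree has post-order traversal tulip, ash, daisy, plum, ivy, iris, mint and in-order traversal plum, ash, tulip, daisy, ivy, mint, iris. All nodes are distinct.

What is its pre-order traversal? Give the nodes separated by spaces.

The last element of post-order is the root; it splits in-order into left and right subtrees.
Root mint: left subtree has 5 nodes {plum, ash, tulip, daisy, ivy}, right has 1 {iris}.
  Root ivy: left subtree has 4 nodes {plum, ash, tulip, daisy}, right has 0 { }.
    Root plum: left subtree has 0 nodes { }, right has 3 {ash, tulip, daisy}.
      Root daisy: left subtree has 2 nodes {ash, tulip}, right has 0 { }.
        Root ash: left subtree has 0 nodes { }, right has 1 {tulip}.

mint ivy plum daisy ash tulip iris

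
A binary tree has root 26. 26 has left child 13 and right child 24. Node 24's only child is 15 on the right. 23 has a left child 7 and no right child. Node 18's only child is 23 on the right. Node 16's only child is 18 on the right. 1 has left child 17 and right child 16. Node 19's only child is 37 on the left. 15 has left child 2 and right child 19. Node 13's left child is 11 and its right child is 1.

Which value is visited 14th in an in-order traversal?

19

In-order visits the left subtree, then the node, then the right subtree.
At 26: go left to 13.
  At 13: go left to 11.
    11 is a leaf — visit 11.
  Visit 13.
  At 13: go right to 1.
    At 1: go left to 17.
      17 is a leaf — visit 17.
    Visit 1.
    At 1: go right to 16.
      At 16: no left child.
      Visit 16.
      At 16: go right to 18.
        At 18: no left child.
        Visit 18.
        At 18: go right to 23.
          At 23: go left to 7.
            7 is a leaf — visit 7.
          Visit 23.
          At 23: no right child.
Visit 26.
At 26: go right to 24.
  At 24: no left child.
  Visit 24.
  At 24: go right to 15.
    At 15: go left to 2.
      2 is a leaf — visit 2.
    Visit 15.
    At 15: go right to 19.
      At 19: go left to 37.
        37 is a leaf — visit 37.
      Visit 19.
      At 19: no right child.
Full in-order sequence: 11, 13, 17, 1, 16, 18, 7, 23, 26, 24, 2, 15, 37, 19.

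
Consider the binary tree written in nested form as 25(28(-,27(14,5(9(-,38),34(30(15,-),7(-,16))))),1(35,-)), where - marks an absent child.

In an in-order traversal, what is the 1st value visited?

28

In-order visits the left subtree, then the node, then the right subtree.
At 25: go left to 28.
  At 28: no left child.
  Visit 28.
  At 28: go right to 27.
    At 27: go left to 14.
      14 is a leaf — visit 14.
    Visit 27.
    At 27: go right to 5.
      At 5: go left to 9.
        At 9: no left child.
        Visit 9.
        At 9: go right to 38.
          38 is a leaf — visit 38.
      Visit 5.
      At 5: go right to 34.
        At 34: go left to 30.
          At 30: go left to 15.
            15 is a leaf — visit 15.
          Visit 30.
          At 30: no right child.
        Visit 34.
        At 34: go right to 7.
          At 7: no left child.
          Visit 7.
          At 7: go right to 16.
            16 is a leaf — visit 16.
Visit 25.
At 25: go right to 1.
  At 1: go left to 35.
    35 is a leaf — visit 35.
  Visit 1.
  At 1: no right child.
Full in-order sequence: 28, 14, 27, 9, 38, 5, 15, 30, 34, 7, 16, 25, 35, 1.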